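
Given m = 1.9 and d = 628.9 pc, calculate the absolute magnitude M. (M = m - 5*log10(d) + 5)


M = m - 5*log10(d) + 5 = 1.9 - 5*log10(628.9) + 5 = -7.0929

-7.0929


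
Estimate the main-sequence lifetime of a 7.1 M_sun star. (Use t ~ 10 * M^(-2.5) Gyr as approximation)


t = 10 * M^(-2.5) = 10 * 7.1^(-2.5) = 0.0744

0.0744 Gyr


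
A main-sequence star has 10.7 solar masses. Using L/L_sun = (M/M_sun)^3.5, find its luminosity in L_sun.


L/L_sun = (M/M_sun)^3.5 = 10.7^3.5 = 4007.2203

4007.2203 L_sun


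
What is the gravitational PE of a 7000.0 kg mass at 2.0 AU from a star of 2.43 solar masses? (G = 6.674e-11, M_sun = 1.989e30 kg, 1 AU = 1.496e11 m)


M = 2.43 * 1.989e30 kg = 4.83327e+30 kg; r = 2.0 AU * 1.496e11 m/AU = 2.992e+11 m. U = -GM*m/r = -(6.674e-11 * 4.83327e+30 * 7000.0) / 2.992e+11 = -7.547e+12

-7.547e+12 J


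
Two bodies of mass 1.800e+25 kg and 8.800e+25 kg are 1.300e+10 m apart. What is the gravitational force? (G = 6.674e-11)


F = G*m1*m2/r^2 = 6.674e-11 * 1.800e+25 * 8.800e+25 / (1.300e+10)^2 = 6.674e-11 * 1.584e+51 / 1.690e+20 = 6.255e+20

6.255e+20 N


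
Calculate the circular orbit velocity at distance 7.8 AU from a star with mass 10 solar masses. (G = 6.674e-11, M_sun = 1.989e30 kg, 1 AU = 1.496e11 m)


v = sqrt(GM/r) = sqrt(6.674e-11 * 1.989e+31 / 1.167e+12) = 33728.5285

33728.5285 m/s


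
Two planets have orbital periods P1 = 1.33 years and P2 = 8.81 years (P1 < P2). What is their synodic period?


1/P_syn = |1/P1 - 1/P2| = |1/1.33 - 1/8.81| => P_syn = 1.5665

1.5665 years


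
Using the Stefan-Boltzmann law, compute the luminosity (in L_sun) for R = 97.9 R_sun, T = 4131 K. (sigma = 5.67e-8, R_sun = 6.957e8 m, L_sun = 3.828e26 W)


R = 97.9 * 6.957e8 m = 6.810903e+10 m. L = 4*pi*R^2*sigma*T^4 = 4*pi*(6.810903e+10)^2 * 5.67e-8 * 4131^4 = 9.625495452e+29 W. L/L_sun = 9.625495452e+29 / 3.828e26 = 2514.4972

2514.4972 L_sun


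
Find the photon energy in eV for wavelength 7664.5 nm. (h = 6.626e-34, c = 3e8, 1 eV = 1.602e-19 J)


E = hc/lambda = 6.626e-34 * 3e8 / 7.665e-06 = 2.594e-20 J = 0.1619 eV

0.1619 eV


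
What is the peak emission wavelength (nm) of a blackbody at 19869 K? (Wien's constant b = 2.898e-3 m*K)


lam_max = b / T = 2.898e-3 / 19869 = 1.459e-07 m = 145.8554 nm

145.8554 nm


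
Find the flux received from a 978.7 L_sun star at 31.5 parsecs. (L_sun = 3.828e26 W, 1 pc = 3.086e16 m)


F = L / (4*pi*d^2) = 3.746e+29 / (4*pi*(9.721e+17)^2) = 3.155e-08

3.155e-08 W/m^2


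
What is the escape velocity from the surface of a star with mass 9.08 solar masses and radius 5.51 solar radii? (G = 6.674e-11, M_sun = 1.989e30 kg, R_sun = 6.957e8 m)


M = 9.08 * 1.989e30 kg = 1.806012e+31 kg; R = 5.51 * 6.957e8 m = 3.833307e+09 m. v_esc = sqrt(2GM/R) = sqrt(2 * 6.674e-11 * 1.806012e+31 / 3.833307e+09) = 793015.3863

793015.3863 m/s


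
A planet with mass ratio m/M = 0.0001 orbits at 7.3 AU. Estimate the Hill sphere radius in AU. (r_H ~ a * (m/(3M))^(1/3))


r_H = a * (m/3M)^(1/3) = 7.3 * (0.0001/3)^(1/3) = 0.2349

0.2349 AU


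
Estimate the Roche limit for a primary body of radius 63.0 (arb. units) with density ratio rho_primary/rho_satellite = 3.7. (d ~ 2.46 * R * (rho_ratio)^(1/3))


d_Roche = 2.46 * 63.0 * 3.7^(1/3) = 239.7045

239.7045


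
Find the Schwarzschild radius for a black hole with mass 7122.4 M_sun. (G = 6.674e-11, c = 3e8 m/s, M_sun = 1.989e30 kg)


M = 7122.4 * 1.989e30 kg = 1.41664536e+34 kg. rs = 2GM/c^2 = 2 * 6.674e-11 * 1.41664536e+34 / (3e8)^2 = 2.101e+07

2.101e+07 m


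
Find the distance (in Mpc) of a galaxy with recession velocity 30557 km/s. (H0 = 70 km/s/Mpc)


d = v / H0 = 30557 / 70 = 436.5286

436.5286 Mpc


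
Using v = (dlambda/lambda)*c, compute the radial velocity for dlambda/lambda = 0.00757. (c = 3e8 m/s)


v = (dlambda/lambda) * c = 0.00757 * 3e8 = 2.271e+06

2.271e+06 m/s


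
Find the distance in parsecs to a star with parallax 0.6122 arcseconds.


d = 1/p = 1/0.6122 = 1.6335

1.6335 pc


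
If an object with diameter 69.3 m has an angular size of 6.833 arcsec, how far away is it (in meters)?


D = size / theta_rad, theta_rad = 6.833 * pi/(180*3600) = 3.313e-05, D = 2.092e+06

2.092e+06 m


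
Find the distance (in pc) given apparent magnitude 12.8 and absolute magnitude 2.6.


d = 10^((m - M + 5)/5) = 10^((12.8 - 2.6 + 5)/5) = 1096.4782

1096.4782 pc


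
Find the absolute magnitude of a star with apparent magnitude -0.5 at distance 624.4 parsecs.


M = m - 5*log10(d) + 5 = -0.5 - 5*log10(624.4) + 5 = -9.4773

-9.4773


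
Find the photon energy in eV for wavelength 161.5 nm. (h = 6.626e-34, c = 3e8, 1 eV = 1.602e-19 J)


E = hc/lambda = 6.626e-34 * 3e8 / 1.615e-07 = 1.231e-18 J = 7.6831 eV

7.6831 eV


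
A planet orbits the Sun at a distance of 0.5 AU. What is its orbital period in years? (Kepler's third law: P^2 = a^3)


P = a^(3/2) = 0.5^1.5 = 0.3536

0.3536 years


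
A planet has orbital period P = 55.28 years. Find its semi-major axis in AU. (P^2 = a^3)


a = P^(2/3) = 55.28^(2/3) = 14.5115

14.5115 AU


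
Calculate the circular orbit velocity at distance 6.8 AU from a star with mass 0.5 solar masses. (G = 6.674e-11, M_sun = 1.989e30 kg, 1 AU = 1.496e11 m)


v = sqrt(GM/r) = sqrt(6.674e-11 * 9.945e+29 / 1.017e+12) = 8077.4679

8077.4679 m/s


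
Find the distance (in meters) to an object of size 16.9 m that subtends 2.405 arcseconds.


D = size / theta_rad, theta_rad = 2.405 * pi/(180*3600) = 1.166e-05, D = 1.449e+06

1.449e+06 m


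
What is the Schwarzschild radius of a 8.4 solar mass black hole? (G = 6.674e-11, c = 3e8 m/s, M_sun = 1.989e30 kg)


M = 8.4 * 1.989e30 kg = 1.67076e+31 kg. rs = 2GM/c^2 = 2 * 6.674e-11 * 1.67076e+31 / (3e8)^2 = 24779.2272

24779.2272 m


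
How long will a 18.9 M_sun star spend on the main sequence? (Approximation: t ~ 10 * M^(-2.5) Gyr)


t = 10 * M^(-2.5) = 10 * 18.9^(-2.5) = 0.0064

0.0064 Gyr


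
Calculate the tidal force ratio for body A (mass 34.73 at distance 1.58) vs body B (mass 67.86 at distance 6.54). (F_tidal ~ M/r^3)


Ratio = (M1/r1^3) / (M2/r2^3) = (34.73/1.58^3) / (67.86/6.54^3) = 36.2955

36.2955


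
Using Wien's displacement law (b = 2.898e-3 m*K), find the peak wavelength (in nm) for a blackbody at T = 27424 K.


lam_max = b / T = 2.898e-3 / 27424 = 1.057e-07 m = 105.6739 nm

105.6739 nm


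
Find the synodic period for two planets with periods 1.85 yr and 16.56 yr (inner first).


1/P_syn = |1/P1 - 1/P2| = |1/1.85 - 1/16.56| => P_syn = 2.0827

2.0827 years


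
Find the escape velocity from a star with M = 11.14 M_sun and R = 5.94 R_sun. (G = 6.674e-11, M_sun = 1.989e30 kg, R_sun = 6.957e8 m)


M = 11.14 * 1.989e30 kg = 2.215746e+31 kg; R = 5.94 * 6.957e8 m = 4.132458e+09 m. v_esc = sqrt(2GM/R) = sqrt(2 * 6.674e-11 * 2.215746e+31 / 4.132458e+09) = 845987.3358

845987.3358 m/s


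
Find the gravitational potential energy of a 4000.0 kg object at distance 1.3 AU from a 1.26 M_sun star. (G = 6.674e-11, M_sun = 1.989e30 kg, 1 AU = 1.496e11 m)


M = 1.26 * 1.989e30 kg = 2.50614e+30 kg; r = 1.3 AU * 1.496e11 m/AU = 1.9448e+11 m. U = -GM*m/r = -(6.674e-11 * 2.50614e+30 * 4000.0) / 1.9448e+11 = -3.440e+12

-3.440e+12 J


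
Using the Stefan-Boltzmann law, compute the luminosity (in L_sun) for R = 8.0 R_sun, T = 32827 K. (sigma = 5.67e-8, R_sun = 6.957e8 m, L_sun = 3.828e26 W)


R = 8.0 * 6.957e8 m = 5.5656e+09 m. L = 4*pi*R^2*sigma*T^4 = 4*pi*(5.5656e+09)^2 * 5.67e-8 * 32827^4 = 2.56295915e+31 W. L/L_sun = 2.56295915e+31 / 3.828e26 = 66952.9559

66952.9559 L_sun


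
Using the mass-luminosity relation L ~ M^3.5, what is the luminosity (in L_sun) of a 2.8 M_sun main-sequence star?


L/L_sun = (M/M_sun)^3.5 = 2.8^3.5 = 36.7327

36.7327 L_sun


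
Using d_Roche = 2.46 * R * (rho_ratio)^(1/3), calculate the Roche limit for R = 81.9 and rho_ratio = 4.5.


d_Roche = 2.46 * 81.9 * 4.5^(1/3) = 332.6262

332.6262


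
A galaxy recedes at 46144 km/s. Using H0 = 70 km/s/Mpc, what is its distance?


d = v / H0 = 46144 / 70 = 659.2

659.2 Mpc


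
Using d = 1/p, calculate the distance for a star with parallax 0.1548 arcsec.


d = 1/p = 1/0.1548 = 6.4599

6.4599 pc


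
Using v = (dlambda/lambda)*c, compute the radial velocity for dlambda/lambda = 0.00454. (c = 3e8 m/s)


v = (dlambda/lambda) * c = 0.00454 * 3e8 = 1.362e+06

1.362e+06 m/s


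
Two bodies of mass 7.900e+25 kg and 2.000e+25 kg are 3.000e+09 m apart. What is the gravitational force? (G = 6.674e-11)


F = G*m1*m2/r^2 = 6.674e-11 * 7.900e+25 * 2.000e+25 / (3.000e+09)^2 = 6.674e-11 * 1.580e+51 / 9.000e+18 = 1.172e+22

1.172e+22 N


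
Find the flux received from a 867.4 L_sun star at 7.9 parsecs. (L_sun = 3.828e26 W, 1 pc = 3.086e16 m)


F = L / (4*pi*d^2) = 3.320e+29 / (4*pi*(2.438e+17)^2) = 4.446e-07

4.446e-07 W/m^2


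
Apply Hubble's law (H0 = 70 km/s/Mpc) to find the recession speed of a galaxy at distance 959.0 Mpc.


v = H0 * d = 70 * 959.0 = 67130.0

67130.0 km/s


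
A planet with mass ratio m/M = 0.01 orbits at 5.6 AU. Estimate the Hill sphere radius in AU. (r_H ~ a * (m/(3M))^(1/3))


r_H = a * (m/3M)^(1/3) = 5.6 * (0.01/3)^(1/3) = 0.8365

0.8365 AU


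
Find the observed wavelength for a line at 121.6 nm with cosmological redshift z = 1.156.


lam_obs = lam_emit * (1 + z) = 121.6 * (1 + 1.156) = 262.1696

262.1696 nm


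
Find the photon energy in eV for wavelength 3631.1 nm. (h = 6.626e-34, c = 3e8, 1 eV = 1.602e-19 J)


E = hc/lambda = 6.626e-34 * 3e8 / 3.631e-06 = 5.474e-20 J = 0.3417 eV

0.3417 eV


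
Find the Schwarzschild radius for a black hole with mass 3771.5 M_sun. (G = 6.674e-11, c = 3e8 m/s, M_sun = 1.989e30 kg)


M = 3771.5 * 1.989e30 kg = 7.5015135e+33 kg. rs = 2GM/c^2 = 2 * 6.674e-11 * 7.5015135e+33 / (3e8)^2 = 1.113e+07

1.113e+07 m


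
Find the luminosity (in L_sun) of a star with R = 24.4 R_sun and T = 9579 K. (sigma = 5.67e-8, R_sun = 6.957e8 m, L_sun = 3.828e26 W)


R = 24.4 * 6.957e8 m = 1.697508e+10 m. L = 4*pi*R^2*sigma*T^4 = 4*pi*(1.697508e+10)^2 * 5.67e-8 * 9579^4 = 1.728611012e+30 W. L/L_sun = 1.728611012e+30 / 3.828e26 = 4515.7027

4515.7027 L_sun


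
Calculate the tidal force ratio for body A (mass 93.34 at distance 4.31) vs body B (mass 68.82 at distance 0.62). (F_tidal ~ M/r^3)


Ratio = (M1/r1^3) / (M2/r2^3) = (93.34/4.31^3) / (68.82/0.62^3) = 0.004

0.004


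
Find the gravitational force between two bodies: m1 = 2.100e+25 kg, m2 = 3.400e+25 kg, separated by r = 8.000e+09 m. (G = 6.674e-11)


F = G*m1*m2/r^2 = 6.674e-11 * 2.100e+25 * 3.400e+25 / (8.000e+09)^2 = 6.674e-11 * 7.140e+50 / 6.400e+19 = 7.446e+20

7.446e+20 N


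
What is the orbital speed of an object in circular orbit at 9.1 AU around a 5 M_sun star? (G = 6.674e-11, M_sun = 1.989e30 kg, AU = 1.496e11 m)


v = sqrt(GM/r) = sqrt(6.674e-11 * 9.945e+30 / 1.361e+12) = 22080.505

22080.505 m/s


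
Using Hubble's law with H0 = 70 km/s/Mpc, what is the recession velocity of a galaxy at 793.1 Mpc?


v = H0 * d = 70 * 793.1 = 55517.0

55517.0 km/s


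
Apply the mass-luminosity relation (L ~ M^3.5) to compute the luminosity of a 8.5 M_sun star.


L/L_sun = (M/M_sun)^3.5 = 8.5^3.5 = 1790.4667

1790.4667 L_sun


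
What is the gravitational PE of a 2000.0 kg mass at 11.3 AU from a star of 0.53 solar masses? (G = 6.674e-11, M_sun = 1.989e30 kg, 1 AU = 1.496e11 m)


M = 0.53 * 1.989e30 kg = 1.05417e+30 kg; r = 11.3 AU * 1.496e11 m/AU = 1.69048e+12 m. U = -GM*m/r = -(6.674e-11 * 1.05417e+30 * 2000.0) / 1.69048e+12 = -8.324e+10

-8.324e+10 J


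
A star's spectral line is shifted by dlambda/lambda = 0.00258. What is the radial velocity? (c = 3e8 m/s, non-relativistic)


v = (dlambda/lambda) * c = 0.00258 * 3e8 = 774000.0

774000.0 m/s


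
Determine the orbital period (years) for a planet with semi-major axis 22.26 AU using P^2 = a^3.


P = a^(3/2) = 22.26^1.5 = 105.0238

105.0238 years


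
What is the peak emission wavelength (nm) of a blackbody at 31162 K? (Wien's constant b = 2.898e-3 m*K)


lam_max = b / T = 2.898e-3 / 31162 = 9.300e-08 m = 92.9979 nm

92.9979 nm


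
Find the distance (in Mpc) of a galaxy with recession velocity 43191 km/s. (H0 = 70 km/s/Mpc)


d = v / H0 = 43191 / 70 = 617.0143

617.0143 Mpc


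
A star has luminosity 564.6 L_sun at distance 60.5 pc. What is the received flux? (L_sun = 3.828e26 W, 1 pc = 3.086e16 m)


F = L / (4*pi*d^2) = 2.161e+29 / (4*pi*(1.867e+18)^2) = 4.934e-09

4.934e-09 W/m^2


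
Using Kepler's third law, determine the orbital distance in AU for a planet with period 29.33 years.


a = P^(2/3) = 29.33^(2/3) = 9.5106

9.5106 AU


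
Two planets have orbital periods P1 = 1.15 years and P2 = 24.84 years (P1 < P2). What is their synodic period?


1/P_syn = |1/P1 - 1/P2| = |1/1.15 - 1/24.84| => P_syn = 1.2058

1.2058 years


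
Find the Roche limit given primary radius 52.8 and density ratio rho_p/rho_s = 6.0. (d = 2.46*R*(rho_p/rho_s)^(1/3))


d_Roche = 2.46 * 52.8 * 6.0^(1/3) = 236.0222

236.0222


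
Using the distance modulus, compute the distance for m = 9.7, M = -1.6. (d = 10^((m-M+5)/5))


d = 10^((m - M + 5)/5) = 10^((9.7 - -1.6 + 5)/5) = 1819.7009

1819.7009 pc


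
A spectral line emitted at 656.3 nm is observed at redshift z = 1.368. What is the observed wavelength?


lam_obs = lam_emit * (1 + z) = 656.3 * (1 + 1.368) = 1554.1184

1554.1184 nm


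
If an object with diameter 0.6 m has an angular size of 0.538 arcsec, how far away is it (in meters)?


D = size / theta_rad, theta_rad = 0.538 * pi/(180*3600) = 2.608e-06, D = 230035.0999

230035.0999 m


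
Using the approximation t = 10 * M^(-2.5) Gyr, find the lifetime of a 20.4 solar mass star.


t = 10 * M^(-2.5) = 10 * 20.4^(-2.5) = 0.0053

0.0053 Gyr


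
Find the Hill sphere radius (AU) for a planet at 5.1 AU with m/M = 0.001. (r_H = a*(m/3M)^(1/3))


r_H = a * (m/3M)^(1/3) = 5.1 * (0.001/3)^(1/3) = 0.3536

0.3536 AU


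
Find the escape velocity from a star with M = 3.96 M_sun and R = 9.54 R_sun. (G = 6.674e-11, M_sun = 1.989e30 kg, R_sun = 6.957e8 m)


M = 3.96 * 1.989e30 kg = 7.87644e+30 kg; R = 9.54 * 6.957e8 m = 6.636978e+09 m. v_esc = sqrt(2GM/R) = sqrt(2 * 6.674e-11 * 7.87644e+30 / 6.636978e+09) = 398004.4194

398004.4194 m/s


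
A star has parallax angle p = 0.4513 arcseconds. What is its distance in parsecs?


d = 1/p = 1/0.4513 = 2.2158

2.2158 pc


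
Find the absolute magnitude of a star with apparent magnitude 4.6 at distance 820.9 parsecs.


M = m - 5*log10(d) + 5 = 4.6 - 5*log10(820.9) + 5 = -4.9715

-4.9715


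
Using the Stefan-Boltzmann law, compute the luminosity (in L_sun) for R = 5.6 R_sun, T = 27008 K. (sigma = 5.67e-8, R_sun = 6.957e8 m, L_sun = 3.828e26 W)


R = 5.6 * 6.957e8 m = 3.89592e+09 m. L = 4*pi*R^2*sigma*T^4 = 4*pi*(3.89592e+09)^2 * 5.67e-8 * 27008^4 = 5.754169933e+30 W. L/L_sun = 5.754169933e+30 / 3.828e26 = 15031.7919

15031.7919 L_sun


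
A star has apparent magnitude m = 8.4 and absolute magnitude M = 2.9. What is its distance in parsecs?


d = 10^((m - M + 5)/5) = 10^((8.4 - 2.9 + 5)/5) = 125.8925

125.8925 pc


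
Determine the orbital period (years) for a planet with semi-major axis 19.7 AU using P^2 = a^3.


P = a^(3/2) = 19.7^1.5 = 87.4378

87.4378 years


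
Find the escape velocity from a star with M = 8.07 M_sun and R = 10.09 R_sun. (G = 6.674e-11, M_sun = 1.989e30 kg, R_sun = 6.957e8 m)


M = 8.07 * 1.989e30 kg = 1.605123e+31 kg; R = 10.09 * 6.957e8 m = 7.019613e+09 m. v_esc = sqrt(2GM/R) = sqrt(2 * 6.674e-11 * 1.605123e+31 / 7.019613e+09) = 552466.1493

552466.1493 m/s


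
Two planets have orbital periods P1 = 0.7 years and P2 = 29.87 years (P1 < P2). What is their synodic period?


1/P_syn = |1/P1 - 1/P2| = |1/0.7 - 1/29.87| => P_syn = 0.7168

0.7168 years


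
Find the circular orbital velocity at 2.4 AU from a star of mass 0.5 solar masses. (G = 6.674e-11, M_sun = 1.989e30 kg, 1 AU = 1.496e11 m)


v = sqrt(GM/r) = sqrt(6.674e-11 * 9.945e+29 / 3.590e+11) = 13596.4045

13596.4045 m/s


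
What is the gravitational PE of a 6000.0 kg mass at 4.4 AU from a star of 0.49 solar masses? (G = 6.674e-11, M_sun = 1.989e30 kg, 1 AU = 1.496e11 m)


M = 0.49 * 1.989e30 kg = 9.7461e+29 kg; r = 4.4 AU * 1.496e11 m/AU = 6.5824e+11 m. U = -GM*m/r = -(6.674e-11 * 9.7461e+29 * 6000.0) / 6.5824e+11 = -5.929e+11

-5.929e+11 J


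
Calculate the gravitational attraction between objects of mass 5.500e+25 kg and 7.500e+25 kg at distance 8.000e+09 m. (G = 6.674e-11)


F = G*m1*m2/r^2 = 6.674e-11 * 5.500e+25 * 7.500e+25 / (8.000e+09)^2 = 6.674e-11 * 4.125e+51 / 6.400e+19 = 4.302e+21

4.302e+21 N


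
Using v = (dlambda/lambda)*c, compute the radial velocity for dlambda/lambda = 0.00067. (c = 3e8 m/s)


v = (dlambda/lambda) * c = 0.00067 * 3e8 = 201000.0

201000.0 m/s


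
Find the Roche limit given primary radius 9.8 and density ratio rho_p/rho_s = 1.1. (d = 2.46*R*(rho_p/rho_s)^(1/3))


d_Roche = 2.46 * 9.8 * 1.1^(1/3) = 24.8862

24.8862


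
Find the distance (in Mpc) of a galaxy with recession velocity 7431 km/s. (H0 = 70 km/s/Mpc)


d = v / H0 = 7431 / 70 = 106.1571

106.1571 Mpc


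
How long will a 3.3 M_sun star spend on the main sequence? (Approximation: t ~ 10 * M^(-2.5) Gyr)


t = 10 * M^(-2.5) = 10 * 3.3^(-2.5) = 0.5055

0.5055 Gyr


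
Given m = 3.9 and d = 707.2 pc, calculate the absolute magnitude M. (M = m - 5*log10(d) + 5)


M = m - 5*log10(d) + 5 = 3.9 - 5*log10(707.2) + 5 = -5.3477

-5.3477


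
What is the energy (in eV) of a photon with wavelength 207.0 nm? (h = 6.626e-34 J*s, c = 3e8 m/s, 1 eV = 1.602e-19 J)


E = hc/lambda = 6.626e-34 * 3e8 / 2.070e-07 = 9.603e-19 J = 5.9943 eV

5.9943 eV


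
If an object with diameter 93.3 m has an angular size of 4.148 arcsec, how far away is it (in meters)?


D = size / theta_rad, theta_rad = 4.148 * pi/(180*3600) = 2.011e-05, D = 4.639e+06

4.639e+06 m


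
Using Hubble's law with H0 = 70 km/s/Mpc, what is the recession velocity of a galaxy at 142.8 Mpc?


v = H0 * d = 70 * 142.8 = 9996.0

9996.0 km/s


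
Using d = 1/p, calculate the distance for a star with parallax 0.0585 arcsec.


d = 1/p = 1/0.0585 = 17.094

17.094 pc


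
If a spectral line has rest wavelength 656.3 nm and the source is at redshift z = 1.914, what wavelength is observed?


lam_obs = lam_emit * (1 + z) = 656.3 * (1 + 1.914) = 1912.4582

1912.4582 nm


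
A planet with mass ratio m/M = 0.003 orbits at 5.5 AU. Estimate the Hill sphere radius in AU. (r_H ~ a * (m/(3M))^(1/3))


r_H = a * (m/3M)^(1/3) = 5.5 * (0.003/3)^(1/3) = 0.55

0.55 AU


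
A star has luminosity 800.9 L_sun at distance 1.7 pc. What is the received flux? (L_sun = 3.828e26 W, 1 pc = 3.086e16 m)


F = L / (4*pi*d^2) = 3.066e+29 / (4*pi*(5.246e+16)^2) = 8.864e-06

8.864e-06 W/m^2


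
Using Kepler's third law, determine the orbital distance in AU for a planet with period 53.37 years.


a = P^(2/3) = 53.37^(2/3) = 14.1753

14.1753 AU


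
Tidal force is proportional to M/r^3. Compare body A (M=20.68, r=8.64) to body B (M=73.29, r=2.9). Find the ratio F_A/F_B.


Ratio = (M1/r1^3) / (M2/r2^3) = (20.68/8.64^3) / (73.29/2.9^3) = 0.0107

0.0107


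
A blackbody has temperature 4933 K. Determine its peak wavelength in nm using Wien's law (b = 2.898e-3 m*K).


lam_max = b / T = 2.898e-3 / 4933 = 5.875e-07 m = 587.4721 nm

587.4721 nm


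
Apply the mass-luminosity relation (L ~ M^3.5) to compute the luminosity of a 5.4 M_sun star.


L/L_sun = (M/M_sun)^3.5 = 5.4^3.5 = 365.9133

365.9133 L_sun


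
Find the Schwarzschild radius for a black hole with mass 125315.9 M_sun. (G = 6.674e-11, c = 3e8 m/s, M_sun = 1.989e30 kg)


M = 125315.9 * 1.989e30 kg = 2.492533251e+35 kg. rs = 2GM/c^2 = 2 * 6.674e-11 * 2.492533251e+35 / (3e8)^2 = 3.697e+08

3.697e+08 m


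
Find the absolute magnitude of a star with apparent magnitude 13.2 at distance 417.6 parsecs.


M = m - 5*log10(d) + 5 = 13.2 - 5*log10(417.6) + 5 = 5.0962

5.0962


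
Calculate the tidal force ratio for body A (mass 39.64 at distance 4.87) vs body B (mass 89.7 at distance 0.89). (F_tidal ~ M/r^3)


Ratio = (M1/r1^3) / (M2/r2^3) = (39.64/4.87^3) / (89.7/0.89^3) = 0.0027

0.0027


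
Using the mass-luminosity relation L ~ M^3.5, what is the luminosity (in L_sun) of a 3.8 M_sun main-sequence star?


L/L_sun = (M/M_sun)^3.5 = 3.8^3.5 = 106.9652

106.9652 L_sun


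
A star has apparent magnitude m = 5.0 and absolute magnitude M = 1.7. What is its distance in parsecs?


d = 10^((m - M + 5)/5) = 10^((5.0 - 1.7 + 5)/5) = 45.7088

45.7088 pc


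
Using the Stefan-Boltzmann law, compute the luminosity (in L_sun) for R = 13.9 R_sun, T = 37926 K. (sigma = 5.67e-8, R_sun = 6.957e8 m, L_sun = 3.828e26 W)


R = 13.9 * 6.957e8 m = 9.67023e+09 m. L = 4*pi*R^2*sigma*T^4 = 4*pi*(9.67023e+09)^2 * 5.67e-8 * 37926^4 = 1.378525147e+32 W. L/L_sun = 1.378525147e+32 / 3.828e26 = 360116.2872

360116.2872 L_sun


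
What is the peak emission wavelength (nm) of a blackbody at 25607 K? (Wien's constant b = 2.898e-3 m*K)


lam_max = b / T = 2.898e-3 / 25607 = 1.132e-07 m = 113.1722 nm

113.1722 nm


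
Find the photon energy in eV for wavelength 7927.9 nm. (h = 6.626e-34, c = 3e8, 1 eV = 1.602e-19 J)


E = hc/lambda = 6.626e-34 * 3e8 / 7.928e-06 = 2.507e-20 J = 0.1565 eV

0.1565 eV


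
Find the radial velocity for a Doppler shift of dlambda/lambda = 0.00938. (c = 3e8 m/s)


v = (dlambda/lambda) * c = 0.00938 * 3e8 = 2.814e+06

2.814e+06 m/s


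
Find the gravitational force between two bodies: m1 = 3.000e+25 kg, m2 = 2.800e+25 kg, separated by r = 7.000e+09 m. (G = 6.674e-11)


F = G*m1*m2/r^2 = 6.674e-11 * 3.000e+25 * 2.800e+25 / (7.000e+09)^2 = 6.674e-11 * 8.400e+50 / 4.900e+19 = 1.144e+21

1.144e+21 N


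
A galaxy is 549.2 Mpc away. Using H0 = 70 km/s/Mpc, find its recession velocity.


v = H0 * d = 70 * 549.2 = 38444.0

38444.0 km/s


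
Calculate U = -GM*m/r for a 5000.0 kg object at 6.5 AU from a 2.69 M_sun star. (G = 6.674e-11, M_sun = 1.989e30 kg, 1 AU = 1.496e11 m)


M = 2.69 * 1.989e30 kg = 5.35041e+30 kg; r = 6.5 AU * 1.496e11 m/AU = 9.724e+11 m. U = -GM*m/r = -(6.674e-11 * 5.35041e+30 * 5000.0) / 9.724e+11 = -1.836e+12

-1.836e+12 J


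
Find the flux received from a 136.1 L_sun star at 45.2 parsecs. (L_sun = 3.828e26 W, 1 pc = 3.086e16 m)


F = L / (4*pi*d^2) = 5.210e+28 / (4*pi*(1.395e+18)^2) = 2.131e-09

2.131e-09 W/m^2


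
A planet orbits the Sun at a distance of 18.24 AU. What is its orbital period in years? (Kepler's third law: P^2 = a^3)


P = a^(3/2) = 18.24^1.5 = 77.9

77.9 years


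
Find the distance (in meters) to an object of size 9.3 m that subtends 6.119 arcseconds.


D = size / theta_rad, theta_rad = 6.119 * pi/(180*3600) = 2.967e-05, D = 313492.8417

313492.8417 m


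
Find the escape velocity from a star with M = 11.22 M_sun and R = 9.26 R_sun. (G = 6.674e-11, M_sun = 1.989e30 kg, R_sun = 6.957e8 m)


M = 11.22 * 1.989e30 kg = 2.231658e+31 kg; R = 9.26 * 6.957e8 m = 6.442182e+09 m. v_esc = sqrt(2GM/R) = sqrt(2 * 6.674e-11 * 2.231658e+31 / 6.442182e+09) = 679994.5375

679994.5375 m/s


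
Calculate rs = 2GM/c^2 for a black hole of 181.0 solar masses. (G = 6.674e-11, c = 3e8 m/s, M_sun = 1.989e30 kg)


M = 181.0 * 1.989e30 kg = 3.60009e+32 kg. rs = 2GM/c^2 = 2 * 6.674e-11 * 3.60009e+32 / (3e8)^2 = 533933.348

533933.348 m


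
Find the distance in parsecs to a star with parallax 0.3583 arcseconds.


d = 1/p = 1/0.3583 = 2.791

2.791 pc


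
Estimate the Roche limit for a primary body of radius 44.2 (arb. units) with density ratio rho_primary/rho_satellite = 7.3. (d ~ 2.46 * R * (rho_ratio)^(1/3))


d_Roche = 2.46 * 44.2 * 7.3^(1/3) = 210.9268

210.9268


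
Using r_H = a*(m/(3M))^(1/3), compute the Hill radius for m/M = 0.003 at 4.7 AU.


r_H = a * (m/3M)^(1/3) = 4.7 * (0.003/3)^(1/3) = 0.47

0.47 AU


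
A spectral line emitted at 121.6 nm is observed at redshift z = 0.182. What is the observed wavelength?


lam_obs = lam_emit * (1 + z) = 121.6 * (1 + 0.182) = 143.7312

143.7312 nm


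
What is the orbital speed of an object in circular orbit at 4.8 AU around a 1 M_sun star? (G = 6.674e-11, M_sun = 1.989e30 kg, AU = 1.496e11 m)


v = sqrt(GM/r) = sqrt(6.674e-11 * 1.989e+30 / 7.181e+11) = 13596.4045

13596.4045 m/s


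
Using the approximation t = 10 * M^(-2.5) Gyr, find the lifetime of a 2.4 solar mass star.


t = 10 * M^(-2.5) = 10 * 2.4^(-2.5) = 1.1207

1.1207 Gyr


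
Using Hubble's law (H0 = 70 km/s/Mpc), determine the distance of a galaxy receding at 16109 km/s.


d = v / H0 = 16109 / 70 = 230.1286

230.1286 Mpc


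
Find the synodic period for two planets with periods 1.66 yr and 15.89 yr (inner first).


1/P_syn = |1/P1 - 1/P2| = |1/1.66 - 1/15.89| => P_syn = 1.8536

1.8536 years


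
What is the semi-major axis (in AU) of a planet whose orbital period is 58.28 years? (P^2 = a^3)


a = P^(2/3) = 58.28^(2/3) = 15.0319

15.0319 AU


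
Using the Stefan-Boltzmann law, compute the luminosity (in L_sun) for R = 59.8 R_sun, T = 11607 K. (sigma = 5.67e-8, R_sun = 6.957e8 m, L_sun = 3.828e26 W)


R = 59.8 * 6.957e8 m = 4.160286e+10 m. L = 4*pi*R^2*sigma*T^4 = 4*pi*(4.160286e+10)^2 * 5.67e-8 * 11607^4 = 2.238304848e+31 W. L/L_sun = 2.238304848e+31 / 3.828e26 = 58471.9135

58471.9135 L_sun


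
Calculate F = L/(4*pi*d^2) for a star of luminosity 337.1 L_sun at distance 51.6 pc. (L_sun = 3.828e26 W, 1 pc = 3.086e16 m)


F = L / (4*pi*d^2) = 1.290e+29 / (4*pi*(1.592e+18)^2) = 4.050e-09

4.050e-09 W/m^2


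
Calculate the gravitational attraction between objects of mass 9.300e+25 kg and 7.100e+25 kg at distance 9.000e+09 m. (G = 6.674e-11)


F = G*m1*m2/r^2 = 6.674e-11 * 9.300e+25 * 7.100e+25 / (9.000e+09)^2 = 6.674e-11 * 6.603e+51 / 8.100e+19 = 5.441e+21

5.441e+21 N


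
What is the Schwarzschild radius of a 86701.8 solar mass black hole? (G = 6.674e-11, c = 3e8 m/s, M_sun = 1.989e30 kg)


M = 86701.8 * 1.989e30 kg = 1.724498802e+35 kg. rs = 2GM/c^2 = 2 * 6.674e-11 * 1.724498802e+35 / (3e8)^2 = 2.558e+08

2.558e+08 m


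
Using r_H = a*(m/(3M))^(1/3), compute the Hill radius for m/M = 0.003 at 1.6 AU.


r_H = a * (m/3M)^(1/3) = 1.6 * (0.003/3)^(1/3) = 0.16

0.16 AU


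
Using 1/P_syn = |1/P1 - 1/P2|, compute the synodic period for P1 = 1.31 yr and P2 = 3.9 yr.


1/P_syn = |1/P1 - 1/P2| = |1/1.31 - 1/3.9| => P_syn = 1.9726

1.9726 years


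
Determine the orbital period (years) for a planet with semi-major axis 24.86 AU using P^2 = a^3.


P = a^(3/2) = 24.86^1.5 = 123.9515

123.9515 years


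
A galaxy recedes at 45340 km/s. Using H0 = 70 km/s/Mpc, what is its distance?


d = v / H0 = 45340 / 70 = 647.7143

647.7143 Mpc


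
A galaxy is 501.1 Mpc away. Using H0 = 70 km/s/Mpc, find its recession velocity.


v = H0 * d = 70 * 501.1 = 35077.0

35077.0 km/s


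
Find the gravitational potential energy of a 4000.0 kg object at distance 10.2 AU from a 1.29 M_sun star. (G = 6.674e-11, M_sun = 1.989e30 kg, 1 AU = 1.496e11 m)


M = 1.29 * 1.989e30 kg = 2.56581e+30 kg; r = 10.2 AU * 1.496e11 m/AU = 1.52592e+12 m. U = -GM*m/r = -(6.674e-11 * 2.56581e+30 * 4000.0) / 1.52592e+12 = -4.489e+11

-4.489e+11 J


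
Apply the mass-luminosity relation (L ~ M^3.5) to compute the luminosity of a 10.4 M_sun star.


L/L_sun = (M/M_sun)^3.5 = 10.4^3.5 = 3627.5774

3627.5774 L_sun


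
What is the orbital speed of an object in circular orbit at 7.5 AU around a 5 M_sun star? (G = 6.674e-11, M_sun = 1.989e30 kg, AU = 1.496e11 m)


v = sqrt(GM/r) = sqrt(6.674e-11 * 9.945e+30 / 1.122e+12) = 24321.9878

24321.9878 m/s


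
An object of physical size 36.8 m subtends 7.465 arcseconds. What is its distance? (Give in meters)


D = size / theta_rad, theta_rad = 7.465 * pi/(180*3600) = 3.619e-05, D = 1.017e+06

1.017e+06 m


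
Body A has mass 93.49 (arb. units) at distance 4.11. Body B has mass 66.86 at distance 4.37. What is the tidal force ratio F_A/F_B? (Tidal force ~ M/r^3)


Ratio = (M1/r1^3) / (M2/r2^3) = (93.49/4.11^3) / (66.86/4.37^3) = 1.6808

1.6808


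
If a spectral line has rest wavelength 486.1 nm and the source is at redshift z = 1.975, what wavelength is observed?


lam_obs = lam_emit * (1 + z) = 486.1 * (1 + 1.975) = 1446.1475

1446.1475 nm


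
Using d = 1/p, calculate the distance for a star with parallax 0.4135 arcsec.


d = 1/p = 1/0.4135 = 2.4184

2.4184 pc


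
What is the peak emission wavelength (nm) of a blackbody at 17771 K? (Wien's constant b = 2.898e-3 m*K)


lam_max = b / T = 2.898e-3 / 17771 = 1.631e-07 m = 163.0747 nm

163.0747 nm


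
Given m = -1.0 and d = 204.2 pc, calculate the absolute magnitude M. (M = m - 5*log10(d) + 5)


M = m - 5*log10(d) + 5 = -1.0 - 5*log10(204.2) + 5 = -7.5503

-7.5503


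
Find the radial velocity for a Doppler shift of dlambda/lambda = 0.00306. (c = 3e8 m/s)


v = (dlambda/lambda) * c = 0.00306 * 3e8 = 918000.0

918000.0 m/s


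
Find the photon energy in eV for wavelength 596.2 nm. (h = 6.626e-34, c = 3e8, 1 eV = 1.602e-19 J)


E = hc/lambda = 6.626e-34 * 3e8 / 5.962e-07 = 3.334e-19 J = 2.0812 eV

2.0812 eV


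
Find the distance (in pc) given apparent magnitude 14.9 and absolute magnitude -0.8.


d = 10^((m - M + 5)/5) = 10^((14.9 - -0.8 + 5)/5) = 13803.8426

13803.8426 pc


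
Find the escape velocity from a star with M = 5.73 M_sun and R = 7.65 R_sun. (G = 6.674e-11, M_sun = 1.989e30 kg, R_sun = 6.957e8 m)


M = 5.73 * 1.989e30 kg = 1.139697e+31 kg; R = 7.65 * 6.957e8 m = 5.322105e+09 m. v_esc = sqrt(2GM/R) = sqrt(2 * 6.674e-11 * 1.139697e+31 / 5.322105e+09) = 534639.5496

534639.5496 m/s


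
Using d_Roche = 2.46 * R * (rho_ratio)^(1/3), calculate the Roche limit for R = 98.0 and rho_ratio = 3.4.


d_Roche = 2.46 * 98.0 * 3.4^(1/3) = 362.5107

362.5107


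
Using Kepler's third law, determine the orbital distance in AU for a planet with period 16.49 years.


a = P^(2/3) = 16.49^(2/3) = 6.4786

6.4786 AU


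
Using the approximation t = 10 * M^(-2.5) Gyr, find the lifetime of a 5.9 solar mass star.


t = 10 * M^(-2.5) = 10 * 5.9^(-2.5) = 0.1183

0.1183 Gyr


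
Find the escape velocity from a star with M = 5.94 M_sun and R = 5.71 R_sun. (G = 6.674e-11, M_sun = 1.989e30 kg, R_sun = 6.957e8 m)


M = 5.94 * 1.989e30 kg = 1.181466e+31 kg; R = 5.71 * 6.957e8 m = 3.972447e+09 m. v_esc = sqrt(2GM/R) = sqrt(2 * 6.674e-11 * 1.181466e+31 / 3.972447e+09) = 630071.2412

630071.2412 m/s


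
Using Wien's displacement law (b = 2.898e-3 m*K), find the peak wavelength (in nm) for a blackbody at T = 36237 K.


lam_max = b / T = 2.898e-3 / 36237 = 7.997e-08 m = 79.9735 nm

79.9735 nm


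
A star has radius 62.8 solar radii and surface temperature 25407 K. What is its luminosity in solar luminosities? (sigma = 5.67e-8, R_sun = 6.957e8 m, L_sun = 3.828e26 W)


R = 62.8 * 6.957e8 m = 4.368996e+10 m. L = 4*pi*R^2*sigma*T^4 = 4*pi*(4.368996e+10)^2 * 5.67e-8 * 25407^4 = 5.667216024e+32 W. L/L_sun = 5.667216024e+32 / 3.828e26 = 1.480e+06

1.480e+06 L_sun


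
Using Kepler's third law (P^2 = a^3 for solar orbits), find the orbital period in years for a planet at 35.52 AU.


P = a^(3/2) = 35.52^1.5 = 211.6944

211.6944 years


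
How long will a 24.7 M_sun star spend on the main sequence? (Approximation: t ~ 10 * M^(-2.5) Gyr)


t = 10 * M^(-2.5) = 10 * 24.7^(-2.5) = 0.0033

0.0033 Gyr


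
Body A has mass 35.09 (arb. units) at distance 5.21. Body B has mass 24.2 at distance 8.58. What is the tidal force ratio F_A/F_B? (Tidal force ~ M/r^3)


Ratio = (M1/r1^3) / (M2/r2^3) = (35.09/5.21^3) / (24.2/8.58^3) = 6.4761

6.4761


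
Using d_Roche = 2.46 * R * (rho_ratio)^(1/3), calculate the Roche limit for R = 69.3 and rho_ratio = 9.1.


d_Roche = 2.46 * 69.3 * 9.1^(1/3) = 355.9171

355.9171


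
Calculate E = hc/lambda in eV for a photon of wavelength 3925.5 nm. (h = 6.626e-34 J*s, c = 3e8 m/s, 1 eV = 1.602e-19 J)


E = hc/lambda = 6.626e-34 * 3e8 / 3.925e-06 = 5.064e-20 J = 0.3161 eV

0.3161 eV


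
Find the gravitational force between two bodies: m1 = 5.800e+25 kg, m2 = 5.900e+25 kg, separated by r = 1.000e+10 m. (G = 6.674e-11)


F = G*m1*m2/r^2 = 6.674e-11 * 5.800e+25 * 5.900e+25 / (1.000e+10)^2 = 6.674e-11 * 3.422e+51 / 1.000e+20 = 2.284e+21

2.284e+21 N


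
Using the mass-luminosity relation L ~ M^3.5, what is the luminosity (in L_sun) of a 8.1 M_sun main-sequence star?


L/L_sun = (M/M_sun)^3.5 = 8.1^3.5 = 1512.5076

1512.5076 L_sun


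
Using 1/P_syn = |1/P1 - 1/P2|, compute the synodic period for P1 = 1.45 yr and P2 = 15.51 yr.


1/P_syn = |1/P1 - 1/P2| = |1/1.45 - 1/15.51| => P_syn = 1.5995

1.5995 years


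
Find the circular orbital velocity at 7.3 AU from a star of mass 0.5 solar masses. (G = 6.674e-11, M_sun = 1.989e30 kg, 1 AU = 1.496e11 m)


v = sqrt(GM/r) = sqrt(6.674e-11 * 9.945e+29 / 1.092e+12) = 7795.9361

7795.9361 m/s


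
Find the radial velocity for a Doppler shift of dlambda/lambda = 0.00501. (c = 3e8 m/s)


v = (dlambda/lambda) * c = 0.00501 * 3e8 = 1.503e+06

1.503e+06 m/s


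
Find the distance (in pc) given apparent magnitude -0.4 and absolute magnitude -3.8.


d = 10^((m - M + 5)/5) = 10^((-0.4 - -3.8 + 5)/5) = 47.863

47.863 pc


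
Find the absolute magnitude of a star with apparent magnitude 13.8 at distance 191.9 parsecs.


M = m - 5*log10(d) + 5 = 13.8 - 5*log10(191.9) + 5 = 7.3846

7.3846


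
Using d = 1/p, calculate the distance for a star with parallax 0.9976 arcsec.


d = 1/p = 1/0.9976 = 1.0024

1.0024 pc


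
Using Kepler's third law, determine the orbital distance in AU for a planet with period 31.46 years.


a = P^(2/3) = 31.46^(2/3) = 9.9657

9.9657 AU


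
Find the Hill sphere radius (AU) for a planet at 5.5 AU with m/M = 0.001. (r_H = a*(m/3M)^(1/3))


r_H = a * (m/3M)^(1/3) = 5.5 * (0.001/3)^(1/3) = 0.3813

0.3813 AU


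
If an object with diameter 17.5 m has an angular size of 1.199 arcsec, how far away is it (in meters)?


D = size / theta_rad, theta_rad = 1.199 * pi/(180*3600) = 5.813e-06, D = 3.011e+06

3.011e+06 m


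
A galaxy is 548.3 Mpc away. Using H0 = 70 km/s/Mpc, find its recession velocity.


v = H0 * d = 70 * 548.3 = 38381.0

38381.0 km/s


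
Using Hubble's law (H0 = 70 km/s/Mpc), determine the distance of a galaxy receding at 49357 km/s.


d = v / H0 = 49357 / 70 = 705.1

705.1 Mpc


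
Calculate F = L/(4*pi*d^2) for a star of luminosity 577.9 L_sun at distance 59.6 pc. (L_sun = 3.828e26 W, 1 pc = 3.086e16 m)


F = L / (4*pi*d^2) = 2.212e+29 / (4*pi*(1.839e+18)^2) = 5.204e-09

5.204e-09 W/m^2


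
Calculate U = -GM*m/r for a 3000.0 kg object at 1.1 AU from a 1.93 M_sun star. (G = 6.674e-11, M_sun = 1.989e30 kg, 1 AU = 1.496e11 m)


M = 1.93 * 1.989e30 kg = 3.83877e+30 kg; r = 1.1 AU * 1.496e11 m/AU = 1.6456e+11 m. U = -GM*m/r = -(6.674e-11 * 3.83877e+30 * 3000.0) / 1.6456e+11 = -4.671e+12

-4.671e+12 J


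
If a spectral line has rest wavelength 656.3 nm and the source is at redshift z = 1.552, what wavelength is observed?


lam_obs = lam_emit * (1 + z) = 656.3 * (1 + 1.552) = 1674.8776

1674.8776 nm


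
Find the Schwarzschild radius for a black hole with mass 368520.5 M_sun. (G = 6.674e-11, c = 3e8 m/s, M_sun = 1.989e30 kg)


M = 368520.5 * 1.989e30 kg = 7.329872745e+35 kg. rs = 2GM/c^2 = 2 * 6.674e-11 * 7.329872745e+35 / (3e8)^2 = 1.087e+09

1.087e+09 m


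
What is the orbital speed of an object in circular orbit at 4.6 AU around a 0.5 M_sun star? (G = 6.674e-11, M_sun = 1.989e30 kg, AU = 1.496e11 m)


v = sqrt(GM/r) = sqrt(6.674e-11 * 9.945e+29 / 6.882e+11) = 9820.8885

9820.8885 m/s


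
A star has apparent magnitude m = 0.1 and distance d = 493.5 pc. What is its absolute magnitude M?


M = m - 5*log10(d) + 5 = 0.1 - 5*log10(493.5) + 5 = -8.3664

-8.3664


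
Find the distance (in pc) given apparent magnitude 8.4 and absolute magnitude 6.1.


d = 10^((m - M + 5)/5) = 10^((8.4 - 6.1 + 5)/5) = 28.8403

28.8403 pc


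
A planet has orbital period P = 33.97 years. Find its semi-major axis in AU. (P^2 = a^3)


a = P^(2/3) = 33.97^(2/3) = 10.4889

10.4889 AU


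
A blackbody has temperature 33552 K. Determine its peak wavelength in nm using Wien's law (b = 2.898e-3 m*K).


lam_max = b / T = 2.898e-3 / 33552 = 8.637e-08 m = 86.3734 nm

86.3734 nm


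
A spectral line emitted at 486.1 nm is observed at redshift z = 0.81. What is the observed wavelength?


lam_obs = lam_emit * (1 + z) = 486.1 * (1 + 0.81) = 879.841

879.841 nm


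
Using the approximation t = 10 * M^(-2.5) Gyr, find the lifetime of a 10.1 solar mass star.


t = 10 * M^(-2.5) = 10 * 10.1^(-2.5) = 0.0308

0.0308 Gyr


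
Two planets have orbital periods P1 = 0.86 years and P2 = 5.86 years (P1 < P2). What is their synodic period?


1/P_syn = |1/P1 - 1/P2| = |1/0.86 - 1/5.86| => P_syn = 1.0079

1.0079 years


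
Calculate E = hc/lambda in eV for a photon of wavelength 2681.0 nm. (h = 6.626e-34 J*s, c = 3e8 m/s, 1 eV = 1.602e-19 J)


E = hc/lambda = 6.626e-34 * 3e8 / 2.681e-06 = 7.414e-20 J = 0.4628 eV

0.4628 eV


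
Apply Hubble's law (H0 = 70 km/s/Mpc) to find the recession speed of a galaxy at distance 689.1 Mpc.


v = H0 * d = 70 * 689.1 = 48237.0

48237.0 km/s


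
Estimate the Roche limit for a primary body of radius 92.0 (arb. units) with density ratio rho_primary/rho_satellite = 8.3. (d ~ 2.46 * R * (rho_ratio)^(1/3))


d_Roche = 2.46 * 92.0 * 8.3^(1/3) = 458.2287

458.2287


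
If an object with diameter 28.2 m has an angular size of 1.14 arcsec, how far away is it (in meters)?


D = size / theta_rad, theta_rad = 1.14 * pi/(180*3600) = 5.527e-06, D = 5.102e+06

5.102e+06 m


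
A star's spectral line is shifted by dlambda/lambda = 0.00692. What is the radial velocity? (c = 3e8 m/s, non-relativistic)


v = (dlambda/lambda) * c = 0.00692 * 3e8 = 2.076e+06

2.076e+06 m/s


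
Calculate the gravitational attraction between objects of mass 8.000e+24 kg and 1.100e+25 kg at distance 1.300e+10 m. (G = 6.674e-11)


F = G*m1*m2/r^2 = 6.674e-11 * 8.000e+24 * 1.100e+25 / (1.300e+10)^2 = 6.674e-11 * 8.800e+49 / 1.690e+20 = 3.475e+19

3.475e+19 N


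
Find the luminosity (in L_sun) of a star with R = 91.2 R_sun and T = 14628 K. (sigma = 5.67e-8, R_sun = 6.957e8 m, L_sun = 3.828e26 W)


R = 91.2 * 6.957e8 m = 6.344784e+10 m. L = 4*pi*R^2*sigma*T^4 = 4*pi*(6.344784e+10)^2 * 5.67e-8 * 14628^4 = 1.313307465e+32 W. L/L_sun = 1.313307465e+32 / 3.828e26 = 343079.2752

343079.2752 L_sun


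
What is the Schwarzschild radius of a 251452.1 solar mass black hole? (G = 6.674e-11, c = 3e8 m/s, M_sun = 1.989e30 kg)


M = 251452.1 * 1.989e30 kg = 5.001382269e+35 kg. rs = 2GM/c^2 = 2 * 6.674e-11 * 5.001382269e+35 / (3e8)^2 = 7.418e+08

7.418e+08 m


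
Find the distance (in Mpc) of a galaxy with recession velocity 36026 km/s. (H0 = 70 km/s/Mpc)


d = v / H0 = 36026 / 70 = 514.6571

514.6571 Mpc


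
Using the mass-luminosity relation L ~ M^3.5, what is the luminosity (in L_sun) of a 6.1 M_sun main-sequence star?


L/L_sun = (M/M_sun)^3.5 = 6.1^3.5 = 560.6017

560.6017 L_sun


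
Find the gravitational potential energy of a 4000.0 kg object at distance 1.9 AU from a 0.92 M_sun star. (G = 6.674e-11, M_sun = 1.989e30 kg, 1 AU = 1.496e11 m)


M = 0.92 * 1.989e30 kg = 1.82988e+30 kg; r = 1.9 AU * 1.496e11 m/AU = 2.8424e+11 m. U = -GM*m/r = -(6.674e-11 * 1.82988e+30 * 4000.0) / 2.8424e+11 = -1.719e+12

-1.719e+12 J
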